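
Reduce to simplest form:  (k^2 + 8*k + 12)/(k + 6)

k + 2

Factor: k^2 + 8*k + 12 = (k + 2)*(k + 6)
Cancel the common factor (k + 6).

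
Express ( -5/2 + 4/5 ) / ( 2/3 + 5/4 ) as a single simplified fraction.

-102/115

Numerator: -5/2 + 4/5 = -17/10
Denominator: 2/3 + 5/4 = 23/12
Divide: (-17/10) · (12/23) = -102/115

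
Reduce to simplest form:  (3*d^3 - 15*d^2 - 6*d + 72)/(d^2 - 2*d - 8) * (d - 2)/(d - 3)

3*d - 6

Factor: 3*d^3 - 15*d^2 - 6*d + 72 = 3*(d - 4)*(d + 2)*(d - 3);  d^2 - 2*d - 8 = (d + 2)*(d - 4)
Cancel the common factors (d - 4), (d + 2), (d - 3).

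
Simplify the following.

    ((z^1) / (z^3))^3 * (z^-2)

Inside the bracket: (z^-2)
Raise to the power 3: (z^-6)
Multiply by (z^-2): add exponents.

z^(-8)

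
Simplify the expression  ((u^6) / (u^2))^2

Inside the bracket: u^4
Raise to the power 2: u^8

u^8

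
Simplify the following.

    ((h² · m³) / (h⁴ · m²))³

Inside the bracket: (h^-2) · m¹
Raise to the power 3: (h^-6) · m³

m³/h⁶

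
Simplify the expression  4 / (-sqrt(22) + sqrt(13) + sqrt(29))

(-20*sqrt(22) + 6*sqrt(29) + 38*sqrt(13) + 2*sqrt(8294))/277

Group as (sqrt(13) + sqrt(29)) - sqrt(22); multiply by (sqrt(13) + sqrt(29)) + sqrt(22), then rationalise the remaining surd.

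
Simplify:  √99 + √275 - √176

√99 = 3*√11; √275 = 5*√11; √176 = 4*√11
Combine: (3 + 5 - 4)·√11 = 4*√11

4*√11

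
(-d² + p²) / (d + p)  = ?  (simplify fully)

-d + p

-d² + p² factors as (-d + p)*(d + p).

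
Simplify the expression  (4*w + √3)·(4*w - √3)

16*w² - 3

Difference of squares with P = 4*w, Q = √3.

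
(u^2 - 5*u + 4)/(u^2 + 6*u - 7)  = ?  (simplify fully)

(u - 4)/(u + 7)

Factor: u^2 - 5*u + 4 = (u - 4)*(u - 1);  u^2 + 6*u - 7 = (u - 1)*(u + 7)
Cancel the common factor (u - 1).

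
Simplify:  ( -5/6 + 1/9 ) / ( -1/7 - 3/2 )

Numerator: -5/6 + 1/9 = -13/18
Denominator: -1/7 - 3/2 = -23/14
Divide: (-13/18) · (-14/23) = 91/207

91/207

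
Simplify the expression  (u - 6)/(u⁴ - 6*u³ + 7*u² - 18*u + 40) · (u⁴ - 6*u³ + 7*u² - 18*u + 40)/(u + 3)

(u - 6)/(u + 3)

Factor: u⁴ - 6*u³ + 7*u² - 18*u + 40 = (u² + u + 4)·(u - 5)·(u - 2);  u⁴ - 6*u³ + 7*u² - 18*u + 40 = (u - 2)·(u - 5)·(u² + u + 4)
Cancel the common factors (u² + u + 4), (u - 2), (u - 5).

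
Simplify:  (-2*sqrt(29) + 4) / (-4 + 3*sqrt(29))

Multiply numerator and denominator by -3*sqrt(29) - 4.
Denominator becomes -245; numerator becomes -4*sqrt(29) + 158.

(-158 + 4*sqrt(29))/245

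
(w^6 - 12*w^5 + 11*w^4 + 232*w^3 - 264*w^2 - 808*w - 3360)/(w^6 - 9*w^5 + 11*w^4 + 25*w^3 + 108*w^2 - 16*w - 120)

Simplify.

(w^2 - 3*w - 28)/(w^2 - 1)

Factor: w^6 - 12*w^5 + 11*w^4 + 232*w^3 - 264*w^2 - 808*w - 3360 = (w - 7)*(w^2 + 2*w + 4)*(w - 6)*(w - 5)*(w + 4);  w^6 - 9*w^5 + 11*w^4 + 25*w^3 + 108*w^2 - 16*w - 120 = (w - 1)*(w^2 + 2*w + 4)*(w + 1)*(w - 5)*(w - 6)
Cancel the common factors (w^2 + 2*w + 4), (w - 5), (w - 6).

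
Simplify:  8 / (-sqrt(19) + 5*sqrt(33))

(4*sqrt(19) + 20*sqrt(33))/403

Multiply numerator and denominator by sqrt(19) + 5*sqrt(33).
Denominator becomes 806; numerator becomes 8*sqrt(19) + 40*sqrt(33).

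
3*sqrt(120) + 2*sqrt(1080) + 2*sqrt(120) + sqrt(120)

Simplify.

3*sqrt(120) = 6*sqrt(30); 2*sqrt(1080) = 12*sqrt(30); 2*sqrt(120) = 4*sqrt(30); sqrt(120) = 2*sqrt(30)
Combine: (6 + 12 + 4 + 2)·sqrt(30) = 24*sqrt(30)

24*sqrt(30)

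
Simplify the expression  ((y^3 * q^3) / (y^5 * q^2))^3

q^3/y^6

Inside the bracket: (y^-2) * q^1
Raise to the power 3: (y^-6) * q^3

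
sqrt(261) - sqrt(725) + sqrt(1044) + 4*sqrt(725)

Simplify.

24*sqrt(29)

sqrt(261) = 3*sqrt(29); sqrt(725) = 5*sqrt(29); sqrt(1044) = 6*sqrt(29); 4*sqrt(725) = 20*sqrt(29)
Combine: (3 - 5 + 6 + 20)·sqrt(29) = 24*sqrt(29)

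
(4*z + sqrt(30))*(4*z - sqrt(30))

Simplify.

16*z^2 - 30

Product of conjugates: (P+Q)(P-Q) = P^2 - Q^2.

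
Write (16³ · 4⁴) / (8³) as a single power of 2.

16³ = 2^12; 4⁴ = 2^8; 8³ = 2^9
Combine exponents: 2^11

2^11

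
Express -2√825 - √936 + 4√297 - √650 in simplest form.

-11*√26 + 2*√33

2√825 = 10*√33; √936 = 6*√26; 4√297 = 12*√33; √650 = 5*√26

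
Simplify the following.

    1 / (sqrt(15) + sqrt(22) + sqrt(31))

Group as (sqrt(15) + sqrt(31)) + sqrt(22); multiply by (sqrt(15) + sqrt(31)) - sqrt(22), then rationalise the remaining surd.

(-sqrt(10230) + 3*sqrt(31) + 12*sqrt(22) + 19*sqrt(15))/642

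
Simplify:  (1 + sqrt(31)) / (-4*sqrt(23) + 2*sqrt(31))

(-2*sqrt(713) - 31 - 2*sqrt(23) - sqrt(31))/122

Multiply numerator and denominator by 2*sqrt(31) + 4*sqrt(23).
Denominator becomes -244; numerator becomes 2*sqrt(31) + 4*sqrt(23) + 62 + 4*sqrt(713).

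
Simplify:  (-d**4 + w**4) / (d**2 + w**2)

-d**2 + w**2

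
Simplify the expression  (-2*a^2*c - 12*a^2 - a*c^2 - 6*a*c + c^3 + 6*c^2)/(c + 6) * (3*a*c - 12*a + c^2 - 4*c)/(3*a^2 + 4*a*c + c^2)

Factor: -2*a^2*c - 12*a^2 - a*c^2 - 6*a*c + c^3 + 6*c^2 = (c + 6)*(-2*a + c)*(a + c);  3*a*c - 12*a + c^2 - 4*c = (3*a + c)*(c - 4);  3*a^2 + 4*a*c + c^2 = (3*a + c)*(a + c)
Cancel the common factors (3*a + c), (c + 6), (a + c).

-2*a*c + 8*a + c^2 - 4*c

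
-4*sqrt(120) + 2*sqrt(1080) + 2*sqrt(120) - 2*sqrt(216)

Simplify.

4*sqrt(120) = 8*sqrt(30); 2*sqrt(1080) = 12*sqrt(30); 2*sqrt(120) = 4*sqrt(30); 2*sqrt(216) = 12*sqrt(6)

-12*sqrt(6) + 8*sqrt(30)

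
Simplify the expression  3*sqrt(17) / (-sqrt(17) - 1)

(-51 + 3*sqrt(17))/16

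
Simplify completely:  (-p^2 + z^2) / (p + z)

-p + z

Factor z^2 - p^2 and cancel (p + z).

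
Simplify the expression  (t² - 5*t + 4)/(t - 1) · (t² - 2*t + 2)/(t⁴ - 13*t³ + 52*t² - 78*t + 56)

1/(t - 7)

Factor: t² - 5*t + 4 = (t - 4)·(t - 1);  t⁴ - 13*t³ + 52*t² - 78*t + 56 = (t² - 2*t + 2)·(t - 7)·(t - 4)
Cancel the common factors (t² - 2*t + 2), (t - 1), (t - 4).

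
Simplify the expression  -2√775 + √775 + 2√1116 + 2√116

4*√29 + 7*√31

2√775 = 10*√31; √775 = 5*√31; 2√1116 = 12*√31; 2√116 = 4*√29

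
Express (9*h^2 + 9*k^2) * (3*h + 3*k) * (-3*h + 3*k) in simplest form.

-81*h^4 + 81*k^4

Pair the conjugate factors: ((3*k)+(3*h))((3*k)-(3*h)) = -9*h^2 + 9*k^2, then repeat with the next factor.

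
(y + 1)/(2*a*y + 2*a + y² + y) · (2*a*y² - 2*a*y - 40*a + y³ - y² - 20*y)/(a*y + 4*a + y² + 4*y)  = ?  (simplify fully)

(y - 5)/(a + y)

Factor: 2*a*y + 2*a + y² + y = (2*a + y)·(y + 1);  2*a*y² - 2*a*y - 40*a + y³ - y² - 20*y = (y - 5)·(y + 4)·(2*a + y);  a*y + 4*a + y² + 4*y = (y + 4)·(a + y)
Cancel the common factors (y + 1), (y + 4), (2*a + y).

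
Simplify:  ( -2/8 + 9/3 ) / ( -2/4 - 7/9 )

Numerator: -2/8 + 9/3 = 11/4
Denominator: -2/4 - 7/9 = -23/18
Divide: (11/4) · (-18/23) = -99/46

-99/46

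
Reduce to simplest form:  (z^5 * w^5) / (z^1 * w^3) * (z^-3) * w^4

Quotient: z^4 * w^2
Multiply by (z^-3) * w^4: add exponents.

w^6*z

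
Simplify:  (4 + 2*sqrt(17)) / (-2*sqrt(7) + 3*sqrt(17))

(8*sqrt(7) + 4*sqrt(119) + 12*sqrt(17) + 102)/125

Multiply numerator and denominator by 2*sqrt(7) + 3*sqrt(17).
Denominator becomes 125; numerator becomes 8*sqrt(7) + 4*sqrt(119) + 12*sqrt(17) + 102.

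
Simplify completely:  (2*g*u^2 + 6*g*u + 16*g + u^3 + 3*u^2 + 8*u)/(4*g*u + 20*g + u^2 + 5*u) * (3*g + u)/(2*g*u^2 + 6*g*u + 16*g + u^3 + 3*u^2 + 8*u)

Factor: 2*g*u^2 + 6*g*u + 16*g + u^3 + 3*u^2 + 8*u = (u^2 + 3*u + 8)*(2*g + u);  4*g*u + 20*g + u^2 + 5*u = (u + 5)*(4*g + u);  2*g*u^2 + 6*g*u + 16*g + u^3 + 3*u^2 + 8*u = (2*g + u)*(u^2 + 3*u + 8)
Cancel the common factors (u^2 + 3*u + 8), (2*g + u).

(3*g + u)/(4*g*u + 20*g + u^2 + 5*u)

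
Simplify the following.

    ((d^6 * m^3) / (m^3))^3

d^18

Inside the bracket: d^6
Raise to the power 3: d^18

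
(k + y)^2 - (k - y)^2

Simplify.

4*k*y

Write as f(k,y) - f(k,-y) and expand.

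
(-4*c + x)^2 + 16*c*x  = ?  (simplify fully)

Expanding gives 16*c^2 + 8*c*x + x^2, a perfect square.

(4*c + x)^2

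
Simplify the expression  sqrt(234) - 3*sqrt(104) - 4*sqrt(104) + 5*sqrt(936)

19*sqrt(26)

sqrt(234) = 3*sqrt(26); 3*sqrt(104) = 6*sqrt(26); 4*sqrt(104) = 8*sqrt(26); 5*sqrt(936) = 30*sqrt(26)
Combine: (3 - 6 - 8 + 30)·sqrt(26) = 19*sqrt(26)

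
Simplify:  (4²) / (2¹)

2^3

4² = 2^4; 2¹ = 2^1
Combine exponents: 2^3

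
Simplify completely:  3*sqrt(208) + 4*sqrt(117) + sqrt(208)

28*sqrt(13)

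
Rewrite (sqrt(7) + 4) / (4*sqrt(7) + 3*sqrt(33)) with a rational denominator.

(-16*sqrt(7) - 28 + 3*sqrt(231) + 12*sqrt(33))/185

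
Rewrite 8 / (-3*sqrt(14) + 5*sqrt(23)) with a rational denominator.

(24*sqrt(14) + 40*sqrt(23))/449

Multiply numerator and denominator by 3*sqrt(14) + 5*sqrt(23).
Denominator becomes 449; numerator becomes 24*sqrt(14) + 40*sqrt(23).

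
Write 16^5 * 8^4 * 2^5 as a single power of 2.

2^37

16^5 = 2^20; 8^4 = 2^12; 2^5 = 2^5
Combine exponents: 2^37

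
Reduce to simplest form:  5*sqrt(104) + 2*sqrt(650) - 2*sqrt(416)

5*sqrt(104) = 10*sqrt(26); 2*sqrt(650) = 10*sqrt(26); 2*sqrt(416) = 8*sqrt(26)
Combine: (10 + 10 - 8)·sqrt(26) = 12*sqrt(26)

12*sqrt(26)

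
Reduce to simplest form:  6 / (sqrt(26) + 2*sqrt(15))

Multiply numerator and denominator by -sqrt(26) + 2*sqrt(15).
Denominator becomes 34; numerator becomes -6*sqrt(26) + 12*sqrt(15).

(-3*sqrt(26) + 6*sqrt(15))/17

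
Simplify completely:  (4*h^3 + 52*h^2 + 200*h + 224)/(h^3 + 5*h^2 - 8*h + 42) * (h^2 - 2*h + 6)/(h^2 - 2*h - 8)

Factor: 4*h^3 + 52*h^2 + 200*h + 224 = 4*(h + 4)*(h + 2)*(h + 7);  h^3 + 5*h^2 - 8*h + 42 = (h^2 - 2*h + 6)*(h + 7);  h^2 - 2*h - 8 = (h - 4)*(h + 2)
Cancel the common factors (h^2 - 2*h + 6), (h + 2), (h + 7).

(4*h + 16)/(h - 4)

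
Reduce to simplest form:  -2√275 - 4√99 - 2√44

2√275 = 10*√11; 4√99 = 12*√11; 2√44 = 4*√11
Combine: (-10 - 12 - 4)·√11 = -26*√11

-26*√11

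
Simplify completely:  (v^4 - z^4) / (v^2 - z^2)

v^2 + z^2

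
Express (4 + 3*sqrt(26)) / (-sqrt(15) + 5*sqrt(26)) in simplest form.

(4*sqrt(15) + 3*sqrt(390) + 20*sqrt(26) + 390)/635

Multiply numerator and denominator by sqrt(15) + 5*sqrt(26).
Denominator becomes 635; numerator becomes 4*sqrt(15) + 3*sqrt(390) + 20*sqrt(26) + 390.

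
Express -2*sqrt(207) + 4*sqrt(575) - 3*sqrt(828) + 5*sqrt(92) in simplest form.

6*sqrt(23)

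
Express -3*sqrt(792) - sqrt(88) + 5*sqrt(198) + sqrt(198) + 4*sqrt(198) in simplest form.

10*sqrt(22)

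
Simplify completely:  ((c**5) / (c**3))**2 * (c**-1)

c**3

Inside the bracket: c**2
Raise to the power 2: c**4
Multiply by (c**-1): add exponents.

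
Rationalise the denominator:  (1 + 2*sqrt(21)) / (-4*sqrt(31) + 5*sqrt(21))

(4*sqrt(31) + 5*sqrt(21) + 8*sqrt(651) + 210)/29

Multiply numerator and denominator by 4*sqrt(31) + 5*sqrt(21).
Denominator becomes 29; numerator becomes 4*sqrt(31) + 5*sqrt(21) + 8*sqrt(651) + 210.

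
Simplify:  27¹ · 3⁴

27¹ = 3^3; 3⁴ = 3^4
Combine exponents: 3^7

3^7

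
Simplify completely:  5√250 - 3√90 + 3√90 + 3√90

34*√10

5√250 = 25*√10; 3√90 = 9*√10; 3√90 = 9*√10; 3√90 = 9*√10
Combine: (25 - 9 + 9 + 9)·√10 = 34*√10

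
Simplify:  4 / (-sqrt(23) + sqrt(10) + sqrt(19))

Group as (sqrt(10) + sqrt(19)) - sqrt(23); multiply by (sqrt(10) + sqrt(19)) + sqrt(23), then rationalise the remaining surd.

(-6*sqrt(23) + 14*sqrt(19) + 32*sqrt(10) + 2*sqrt(4370))/181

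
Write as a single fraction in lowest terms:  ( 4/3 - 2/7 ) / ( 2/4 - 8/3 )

-44/91

Numerator: 4/3 - 2/7 = 22/21
Denominator: 2/4 - 8/3 = -13/6
Divide: (22/21) · (-6/13) = -44/91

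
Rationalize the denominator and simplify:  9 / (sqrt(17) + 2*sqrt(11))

(-sqrt(17) + 2*sqrt(11))/3

Multiply numerator and denominator by -sqrt(17) + 2*sqrt(11).
Denominator becomes 27; numerator becomes -9*sqrt(17) + 18*sqrt(11).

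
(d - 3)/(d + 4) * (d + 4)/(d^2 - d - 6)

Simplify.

Factor: d^2 - d - 6 = (d + 2)*(d - 3)
Cancel the common factors (d + 4), (d - 3).

1/(d + 2)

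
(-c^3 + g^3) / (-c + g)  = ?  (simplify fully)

Apply the difference-of-cubes factorisation and cancel (-c + g).

c^2 + c*g + g^2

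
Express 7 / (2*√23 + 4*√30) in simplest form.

(-7*√23 + 14*√30)/194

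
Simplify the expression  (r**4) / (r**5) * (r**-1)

r**(-2)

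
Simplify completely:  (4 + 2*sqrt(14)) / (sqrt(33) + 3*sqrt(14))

Multiply numerator and denominator by -sqrt(33) + 3*sqrt(14).
Denominator becomes 93; numerator becomes -2*sqrt(462) - 4*sqrt(33) + 12*sqrt(14) + 84.

(-2*sqrt(462) - 4*sqrt(33) + 12*sqrt(14) + 84)/93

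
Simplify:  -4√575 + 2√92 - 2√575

4√575 = 20*√23; 2√92 = 4*√23; 2√575 = 10*√23
Combine: (-20 + 4 - 10)·√23 = -26*√23

-26*√23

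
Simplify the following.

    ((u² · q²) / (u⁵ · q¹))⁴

Inside the bracket: (u^-3) · q¹
Raise to the power 4: (u^-12) · q⁴

q⁴/u^12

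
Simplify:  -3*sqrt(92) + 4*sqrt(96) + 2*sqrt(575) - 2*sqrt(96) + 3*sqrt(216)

3*sqrt(92) = 6*sqrt(23); 4*sqrt(96) = 16*sqrt(6); 2*sqrt(575) = 10*sqrt(23); 2*sqrt(96) = 8*sqrt(6); 3*sqrt(216) = 18*sqrt(6)

4*sqrt(23) + 26*sqrt(6)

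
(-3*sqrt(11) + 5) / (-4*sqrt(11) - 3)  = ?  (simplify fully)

Multiply numerator and denominator by -3 + 4*sqrt(11).
Denominator becomes -167; numerator becomes -147 + 29*sqrt(11).

(-29*sqrt(11) + 147)/167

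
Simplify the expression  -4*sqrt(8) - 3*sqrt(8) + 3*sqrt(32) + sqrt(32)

2*sqrt(2)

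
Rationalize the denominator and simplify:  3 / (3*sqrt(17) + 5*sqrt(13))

(-9*sqrt(17) + 15*sqrt(13))/172

Multiply numerator and denominator by -5*sqrt(13) + 3*sqrt(17).
Denominator becomes -172; numerator becomes -15*sqrt(13) + 9*sqrt(17).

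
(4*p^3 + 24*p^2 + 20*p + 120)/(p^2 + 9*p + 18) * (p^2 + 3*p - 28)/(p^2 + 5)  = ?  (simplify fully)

Factor: 4*p^3 + 24*p^2 + 20*p + 120 = 4*(p^2 + 5)*(p + 6);  p^2 + 9*p + 18 = (p + 6)*(p + 3);  p^2 + 3*p - 28 = (p + 7)*(p - 4)
Cancel the common factors (p^2 + 5), (p + 6).

(4*p^2 + 12*p - 112)/(p + 3)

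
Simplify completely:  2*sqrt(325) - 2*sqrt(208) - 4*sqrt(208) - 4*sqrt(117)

-26*sqrt(13)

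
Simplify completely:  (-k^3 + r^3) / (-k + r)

k^2 + k*r + r^2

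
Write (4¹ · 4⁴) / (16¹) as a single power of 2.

2^6

4¹ = 2^2; 4⁴ = 2^8; 16¹ = 2^4
Combine exponents: 2^6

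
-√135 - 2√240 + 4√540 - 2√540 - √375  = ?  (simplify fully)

√135 = 3*√15; 2√240 = 8*√15; 4√540 = 24*√15; 2√540 = 12*√15; √375 = 5*√15
Combine: (-3 - 8 + 24 - 12 - 5)·√15 = -4*√15

-4*√15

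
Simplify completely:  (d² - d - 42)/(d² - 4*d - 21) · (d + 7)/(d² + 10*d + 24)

Factor: d² - d - 42 = (d - 7)·(d + 6);  d² - 4*d - 21 = (d - 7)·(d + 3);  d² + 10*d + 24 = (d + 4)·(d + 6)
Cancel the common factors (d + 6), (d - 7).

(d + 7)/(d² + 7*d + 12)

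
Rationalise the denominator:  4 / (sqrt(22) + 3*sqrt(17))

Multiply numerator and denominator by -3*sqrt(17) + sqrt(22).
Denominator becomes -131; numerator becomes -12*sqrt(17) + 4*sqrt(22).

(-4*sqrt(22) + 12*sqrt(17))/131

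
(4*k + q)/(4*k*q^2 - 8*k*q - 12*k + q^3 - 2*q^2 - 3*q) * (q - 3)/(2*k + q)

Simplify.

1/(2*k*q + 2*k + q^2 + q)

Factor: 4*k*q^2 - 8*k*q - 12*k + q^3 - 2*q^2 - 3*q = (q - 3)*(4*k + q)*(q + 1)
Cancel the common factors (q - 3), (4*k + q).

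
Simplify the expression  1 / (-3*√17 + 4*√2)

(-3*√17 - 4*√2)/121

Multiply numerator and denominator by 4*√2 + 3*√17.
Denominator becomes -121; numerator becomes 4*√2 + 3*√17.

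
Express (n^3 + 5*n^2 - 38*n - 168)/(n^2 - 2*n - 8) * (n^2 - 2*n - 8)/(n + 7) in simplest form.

Factor: n^3 + 5*n^2 - 38*n - 168 = (n - 6)*(n + 7)*(n + 4);  n^2 - 2*n - 8 = (n + 2)*(n - 4);  n^2 - 2*n - 8 = (n - 4)*(n + 2)
Cancel the common factors (n + 7), (n + 2), (n - 4).

n^2 - 2*n - 24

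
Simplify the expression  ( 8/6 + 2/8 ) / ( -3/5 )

-95/36

Numerator: 8/6 + 2/8 = 19/12
Denominator: -3/5 = -3/5
Divide: (19/12) · (-5/3) = -95/36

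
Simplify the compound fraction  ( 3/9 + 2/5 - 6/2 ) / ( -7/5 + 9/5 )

-17/3

Numerator: 3/9 + 2/5 - 6/2 = -34/15
Denominator: -7/5 + 9/5 = 2/5
Divide: (-34/15) · (5/2) = -17/3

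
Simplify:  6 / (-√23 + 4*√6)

(6*√23 + 24*√6)/73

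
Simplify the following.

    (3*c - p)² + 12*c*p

Expand the square and combine the 12*c*p term.

(3*c + p)²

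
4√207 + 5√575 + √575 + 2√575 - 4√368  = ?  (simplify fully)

4√207 = 12*√23; 5√575 = 25*√23; √575 = 5*√23; 2√575 = 10*√23; 4√368 = 16*√23
Combine: (12 + 25 + 5 + 10 - 16)·√23 = 36*√23

36*√23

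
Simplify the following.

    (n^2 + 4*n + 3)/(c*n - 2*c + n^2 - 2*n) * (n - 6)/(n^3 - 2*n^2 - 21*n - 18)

Factor: n^2 + 4*n + 3 = (n + 3)*(n + 1);  c*n - 2*c + n^2 - 2*n = (n - 2)*(c + n);  n^3 - 2*n^2 - 21*n - 18 = (n - 6)*(n + 1)*(n + 3)
Cancel the common factors (n + 1), (n - 6), (n + 3).

1/(c*n - 2*c + n^2 - 2*n)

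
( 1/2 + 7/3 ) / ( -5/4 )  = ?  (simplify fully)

Numerator: 1/2 + 7/3 = 17/6
Denominator: -5/4 = -5/4
Divide: (17/6) · (-4/5) = -34/15

-34/15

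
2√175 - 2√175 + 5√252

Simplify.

30*√7

2√175 = 10*√7; 2√175 = 10*√7; 5√252 = 30*√7
Combine: (10 - 10 + 30)·√7 = 30*√7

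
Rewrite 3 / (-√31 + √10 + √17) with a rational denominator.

(6*√31 + 36*√17 + 57*√10 + 3*√5270)/332

Group as (√10 + √17) - √31; multiply by (√10 + √17) + √31, then rationalise the remaining surd.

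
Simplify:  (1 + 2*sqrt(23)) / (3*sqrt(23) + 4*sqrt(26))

(-138 - 3*sqrt(23) + 4*sqrt(26) + 8*sqrt(598))/209

Multiply numerator and denominator by -4*sqrt(26) + 3*sqrt(23).
Denominator becomes -209; numerator becomes -8*sqrt(598) - 4*sqrt(26) + 3*sqrt(23) + 138.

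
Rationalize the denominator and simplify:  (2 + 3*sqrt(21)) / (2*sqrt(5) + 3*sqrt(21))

(-6*sqrt(105) - 4*sqrt(5) + 6*sqrt(21) + 189)/169

Multiply numerator and denominator by -2*sqrt(5) + 3*sqrt(21).
Denominator becomes 169; numerator becomes -6*sqrt(105) - 4*sqrt(5) + 6*sqrt(21) + 189.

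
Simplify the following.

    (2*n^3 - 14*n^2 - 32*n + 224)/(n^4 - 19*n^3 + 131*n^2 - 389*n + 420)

(2*n + 8)/(n^2 - 8*n + 15)

Factor: 2*n^3 - 14*n^2 - 32*n + 224 = 2*(n - 7)*(n - 4)*(n + 4);  n^4 - 19*n^3 + 131*n^2 - 389*n + 420 = (n - 4)*(n - 3)*(n - 7)*(n - 5)
Cancel the common factors (n - 4), (n - 7).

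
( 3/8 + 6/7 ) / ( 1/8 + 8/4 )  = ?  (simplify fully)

Numerator: 3/8 + 6/7 = 69/56
Denominator: 1/8 + 8/4 = 17/8
Divide: (69/56) · (8/17) = 69/119

69/119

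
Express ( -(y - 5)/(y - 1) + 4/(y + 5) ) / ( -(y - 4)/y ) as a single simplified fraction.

Numerator: -(y - 5)/(y - 1) + 4/(y + 5) = (-y² + 4*y + 21)/(y² + 4*y - 5)
Denominator: -(y - 4)/y = (-y + 4)/y
Divide: ((-y² + 4*y + 21)/(y² + 4*y - 5)) · (y/(-y + 4)) = (y³ - 4*y² - 21*y)/(y³ - 21*y + 20)

(y³ - 4*y² - 21*y)/(y³ - 21*y + 20)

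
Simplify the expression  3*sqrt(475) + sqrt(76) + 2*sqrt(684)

29*sqrt(19)

3*sqrt(475) = 15*sqrt(19); sqrt(76) = 2*sqrt(19); 2*sqrt(684) = 12*sqrt(19)
Combine: (15 + 2 + 12)·sqrt(19) = 29*sqrt(19)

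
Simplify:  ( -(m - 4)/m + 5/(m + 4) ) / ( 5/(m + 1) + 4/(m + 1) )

(-m^3 + 4*m^2 + 21*m + 16)/(9*m^2 + 36*m)

Numerator: -(m - 4)/m + 5/(m + 4) = (-m^2 + 5*m + 16)/(m^2 + 4*m)
Denominator: 5/(m + 1) + 4/(m + 1) = 9/(m + 1)
Divide: ((-m^2 + 5*m + 16)/(m^2 + 4*m)) · (m/9 + 1/9) = (-m^3 + 4*m^2 + 21*m + 16)/(9*m^2 + 36*m)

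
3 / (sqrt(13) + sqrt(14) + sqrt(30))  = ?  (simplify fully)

(-12*sqrt(1365) - 9*sqrt(30) + 87*sqrt(14) + 93*sqrt(13))/719

Group as (sqrt(13) + sqrt(30)) + sqrt(14); multiply by (sqrt(13) + sqrt(30)) - sqrt(14), then rationalise the remaining surd.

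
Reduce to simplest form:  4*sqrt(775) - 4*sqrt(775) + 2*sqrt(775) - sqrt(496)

4*sqrt(775) = 20*sqrt(31); 4*sqrt(775) = 20*sqrt(31); 2*sqrt(775) = 10*sqrt(31); sqrt(496) = 4*sqrt(31)
Combine: (20 - 20 + 10 - 4)·sqrt(31) = 6*sqrt(31)

6*sqrt(31)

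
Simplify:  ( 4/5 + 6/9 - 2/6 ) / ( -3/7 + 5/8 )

952/165

Numerator: 4/5 + 6/9 - 2/6 = 17/15
Denominator: -3/7 + 5/8 = 11/56
Divide: (17/15) · (56/11) = 952/165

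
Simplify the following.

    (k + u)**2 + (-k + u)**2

2*k**2 + 2*u**2

Write as f(u,k) + f(u,-k) and expand.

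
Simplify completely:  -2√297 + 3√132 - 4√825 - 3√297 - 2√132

-33*√33

2√297 = 6*√33; 3√132 = 6*√33; 4√825 = 20*√33; 3√297 = 9*√33; 2√132 = 4*√33
Combine: (-6 + 6 - 20 - 9 - 4)·√33 = -33*√33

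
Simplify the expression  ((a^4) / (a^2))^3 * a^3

Inside the bracket: a^2
Raise to the power 3: a^6
Multiply by a^3: add exponents.

a^9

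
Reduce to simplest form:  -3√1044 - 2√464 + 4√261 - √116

3√1044 = 18*√29; 2√464 = 8*√29; 4√261 = 12*√29; √116 = 2*√29
Combine: (-18 - 8 + 12 - 2)·√29 = -16*√29

-16*√29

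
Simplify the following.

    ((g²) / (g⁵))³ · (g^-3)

Inside the bracket: (g^-3)
Raise to the power 3: (g^-9)
Multiply by (g^-3): add exponents.

g^(-12)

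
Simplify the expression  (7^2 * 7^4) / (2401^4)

7^(-10)

7^2 = 7^2; 7^4 = 7^4; 2401^4 = 7^16
Combine exponents: 7^(-10)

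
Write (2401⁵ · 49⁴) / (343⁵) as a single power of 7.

2401⁵ = 7^20; 49⁴ = 7^8; 343⁵ = 7^15
Combine exponents: 7^13

7^13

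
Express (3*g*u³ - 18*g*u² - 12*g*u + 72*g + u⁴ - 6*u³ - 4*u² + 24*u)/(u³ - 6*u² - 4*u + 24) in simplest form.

3*g + u

Factor: 3*g*u³ - 18*g*u² - 12*g*u + 72*g + u⁴ - 6*u³ - 4*u² + 24*u = (3*g + u)·(u - 2)·(u + 2)·(u - 6);  u³ - 6*u² - 4*u + 24 = (u + 2)·(u - 6)·(u - 2)
Cancel the common factors (u - 2), (u - 6), (u + 2).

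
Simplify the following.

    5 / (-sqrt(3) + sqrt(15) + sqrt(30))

Group as (sqrt(15) + sqrt(30)) - sqrt(3); multiply by (sqrt(15) + sqrt(30)) + sqrt(3), then rationalise the remaining surd.

(-35*sqrt(3) - 10*sqrt(30) + 15*sqrt(15) + 25*sqrt(6))/6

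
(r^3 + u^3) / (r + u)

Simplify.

u^3 + r^3 = (r + u)(r^2 - r*u + u^2).

r^2 - r*u + u^2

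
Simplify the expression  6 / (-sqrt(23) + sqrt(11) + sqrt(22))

(-15*sqrt(23) + 18*sqrt(22) + 51*sqrt(11) + 33*sqrt(46))/217

Group as (sqrt(11) + sqrt(22)) - sqrt(23); multiply by (sqrt(11) + sqrt(22)) + sqrt(23), then rationalise the remaining surd.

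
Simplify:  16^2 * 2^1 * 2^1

2^10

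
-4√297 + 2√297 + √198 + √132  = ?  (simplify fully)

4√297 = 12*√33; 2√297 = 6*√33; √198 = 3*√22; √132 = 2*√33

-4*√33 + 3*√22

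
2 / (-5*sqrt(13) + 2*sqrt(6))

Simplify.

(-10*sqrt(13) - 4*sqrt(6))/301

Multiply numerator and denominator by 2*sqrt(6) + 5*sqrt(13).
Denominator becomes -301; numerator becomes 4*sqrt(6) + 10*sqrt(13).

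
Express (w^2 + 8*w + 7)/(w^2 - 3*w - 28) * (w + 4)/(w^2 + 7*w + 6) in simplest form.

Factor: w^2 + 8*w + 7 = (w + 1)*(w + 7);  w^2 - 3*w - 28 = (w + 4)*(w - 7);  w^2 + 7*w + 6 = (w + 1)*(w + 6)
Cancel the common factors (w + 1), (w + 4).

(w + 7)/(w^2 - w - 42)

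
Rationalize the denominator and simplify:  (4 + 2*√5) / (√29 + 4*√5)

Multiply numerator and denominator by -√29 + 4*√5.
Denominator becomes 51; numerator becomes -2*√145 - 4*√29 + 16*√5 + 40.

(-2*√145 - 4*√29 + 16*√5 + 40)/51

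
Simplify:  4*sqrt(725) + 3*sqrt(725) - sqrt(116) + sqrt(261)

36*sqrt(29)

4*sqrt(725) = 20*sqrt(29); 3*sqrt(725) = 15*sqrt(29); sqrt(116) = 2*sqrt(29); sqrt(261) = 3*sqrt(29)
Combine: (20 + 15 - 2 + 3)·sqrt(29) = 36*sqrt(29)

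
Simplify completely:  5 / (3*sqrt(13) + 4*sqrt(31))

Multiply numerator and denominator by -3*sqrt(13) + 4*sqrt(31).
Denominator becomes 379; numerator becomes -15*sqrt(13) + 20*sqrt(31).

(-15*sqrt(13) + 20*sqrt(31))/379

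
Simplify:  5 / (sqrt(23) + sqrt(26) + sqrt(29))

Group as (sqrt(23) + sqrt(29)) + sqrt(26); multiply by (sqrt(23) + sqrt(29)) - sqrt(26), then rationalise the remaining surd.

(-5*sqrt(17342) + 50*sqrt(29) + 65*sqrt(26) + 80*sqrt(23))/996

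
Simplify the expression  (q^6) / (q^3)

Quotient: q^3

q^3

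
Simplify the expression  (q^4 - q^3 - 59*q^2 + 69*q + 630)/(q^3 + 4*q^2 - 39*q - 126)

Factor: q^4 - q^3 - 59*q^2 + 69*q + 630 = (q + 3)*(q - 5)*(q + 7)*(q - 6);  q^3 + 4*q^2 - 39*q - 126 = (q + 7)*(q + 3)*(q - 6)
Cancel the common factors (q + 3), (q + 7), (q - 6).

q - 5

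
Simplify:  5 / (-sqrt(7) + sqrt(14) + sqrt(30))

Group as (sqrt(14) + sqrt(30)) - sqrt(7); multiply by (sqrt(14) + sqrt(30)) + sqrt(7), then rationalise the remaining surd.

(-185*sqrt(7) - 45*sqrt(30) + 115*sqrt(14) + 140*sqrt(15))/311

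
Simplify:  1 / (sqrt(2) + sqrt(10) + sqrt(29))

Group as (sqrt(2) + sqrt(10)) + sqrt(29); multiply by (sqrt(2) + sqrt(10)) - sqrt(29), then rationalise the remaining surd.

(-21*sqrt(10) - 37*sqrt(2) + 4*sqrt(145) + 17*sqrt(29))/209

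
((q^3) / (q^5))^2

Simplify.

q^(-4)

Inside the bracket: (q^-2)
Raise to the power 2: (q^-4)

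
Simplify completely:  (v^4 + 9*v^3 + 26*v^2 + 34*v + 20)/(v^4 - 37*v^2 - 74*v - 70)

Factor: v^4 + 9*v^3 + 26*v^2 + 34*v + 20 = (v + 5)*(v + 2)*(v^2 + 2*v + 2);  v^4 - 37*v^2 - 74*v - 70 = (v + 5)*(v^2 + 2*v + 2)*(v - 7)
Cancel the common factors (v^2 + 2*v + 2), (v + 5).

(v + 2)/(v - 7)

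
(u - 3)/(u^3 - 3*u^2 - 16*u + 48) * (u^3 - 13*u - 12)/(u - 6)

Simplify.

Factor: u^3 - 3*u^2 - 16*u + 48 = (u + 4)*(u - 3)*(u - 4);  u^3 - 13*u - 12 = (u - 4)*(u + 3)*(u + 1)
Cancel the common factors (u - 4), (u - 3).

(u^2 + 4*u + 3)/(u^2 - 2*u - 24)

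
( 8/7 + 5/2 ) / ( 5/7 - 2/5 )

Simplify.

255/22

Numerator: 8/7 + 5/2 = 51/14
Denominator: 5/7 - 2/5 = 11/35
Divide: (51/14) · (35/11) = 255/22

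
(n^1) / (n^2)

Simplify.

1/n

Quotient: (n^-1)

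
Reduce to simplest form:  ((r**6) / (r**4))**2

Inside the bracket: r**2
Raise to the power 2: r**4

r**4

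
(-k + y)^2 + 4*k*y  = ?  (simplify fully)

(k + y)^2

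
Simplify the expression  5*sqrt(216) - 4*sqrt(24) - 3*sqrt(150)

7*sqrt(6)

5*sqrt(216) = 30*sqrt(6); 4*sqrt(24) = 8*sqrt(6); 3*sqrt(150) = 15*sqrt(6)
Combine: (30 - 8 - 15)·sqrt(6) = 7*sqrt(6)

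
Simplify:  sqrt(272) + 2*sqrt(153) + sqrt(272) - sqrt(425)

9*sqrt(17)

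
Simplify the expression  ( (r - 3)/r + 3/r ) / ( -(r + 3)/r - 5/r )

Numerator: (r - 3)/r + 3/r = 1
Denominator: -(r + 3)/r - 5/r = (-r - 8)/r
Divide: (1) · (r/(-r - 8)) = -r/(r + 8)

-r/(r + 8)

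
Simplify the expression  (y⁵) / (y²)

y³

Quotient: y³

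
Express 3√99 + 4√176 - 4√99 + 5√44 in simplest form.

3√99 = 9*√11; 4√176 = 16*√11; 4√99 = 12*√11; 5√44 = 10*√11
Combine: (9 + 16 - 12 + 10)·√11 = 23*√11

23*√11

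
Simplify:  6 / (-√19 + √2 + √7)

(-15*√19 - 21*√7 - 36*√2 - 3*√266)/11

Group as (√2 + √7) - √19; multiply by (√2 + √7) + √19, then rationalise the remaining surd.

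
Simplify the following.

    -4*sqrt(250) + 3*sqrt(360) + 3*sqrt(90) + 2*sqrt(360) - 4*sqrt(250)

-sqrt(10)

4*sqrt(250) = 20*sqrt(10); 3*sqrt(360) = 18*sqrt(10); 3*sqrt(90) = 9*sqrt(10); 2*sqrt(360) = 12*sqrt(10); 4*sqrt(250) = 20*sqrt(10)
Combine: (-20 + 18 + 9 + 12 - 20)·sqrt(10) = -sqrt(10)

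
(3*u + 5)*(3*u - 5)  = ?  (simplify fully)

9*u^2 - 25

(3*u)^2 - (5)^2 = 9*u^2 - 25.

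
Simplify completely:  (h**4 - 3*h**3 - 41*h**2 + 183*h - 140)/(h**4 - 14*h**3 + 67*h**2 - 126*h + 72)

(h**2 + 2*h - 35)/(h**2 - 9*h + 18)

Factor: h**4 - 3*h**3 - 41*h**2 + 183*h - 140 = (h - 4)*(h - 1)*(h + 7)*(h - 5);  h**4 - 14*h**3 + 67*h**2 - 126*h + 72 = (h - 1)*(h - 4)*(h - 3)*(h - 6)
Cancel the common factors (h - 1), (h - 4).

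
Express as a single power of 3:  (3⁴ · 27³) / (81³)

3⁴ = 3^4; 27³ = 3^9; 81³ = 3^12
Combine exponents: 3^1

3^1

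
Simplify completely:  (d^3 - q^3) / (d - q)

d^2 + d*q + q^2

Apply the difference-of-cubes factorisation and cancel (d - q).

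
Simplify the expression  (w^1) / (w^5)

w^(-4)

Quotient: (w^-4)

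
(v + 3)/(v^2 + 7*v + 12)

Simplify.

1/(v + 4)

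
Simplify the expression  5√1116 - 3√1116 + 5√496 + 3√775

47*√31

5√1116 = 30*√31; 3√1116 = 18*√31; 5√496 = 20*√31; 3√775 = 15*√31
Combine: (30 - 18 + 20 + 15)·√31 = 47*√31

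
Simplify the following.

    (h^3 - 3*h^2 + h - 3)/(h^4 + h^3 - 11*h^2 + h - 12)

Factor: h^3 - 3*h^2 + h - 3 = (h - 3)*(h^2 + 1);  h^4 + h^3 - 11*h^2 + h - 12 = (h^2 + 1)*(h + 4)*(h - 3)
Cancel the common factors (h^2 + 1), (h - 3).

1/(h + 4)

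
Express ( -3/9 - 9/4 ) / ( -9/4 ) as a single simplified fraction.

31/27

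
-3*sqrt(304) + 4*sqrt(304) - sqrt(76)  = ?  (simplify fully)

3*sqrt(304) = 12*sqrt(19); 4*sqrt(304) = 16*sqrt(19); sqrt(76) = 2*sqrt(19)
Combine: (-12 + 16 - 2)·sqrt(19) = 2*sqrt(19)

2*sqrt(19)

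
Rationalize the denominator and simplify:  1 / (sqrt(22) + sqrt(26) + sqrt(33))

(-44*sqrt(39) + 15*sqrt(33) + 29*sqrt(26) + 37*sqrt(22))/2063

Group as (sqrt(22) + sqrt(33)) + sqrt(26); multiply by (sqrt(22) + sqrt(33)) - sqrt(26), then rationalise the remaining surd.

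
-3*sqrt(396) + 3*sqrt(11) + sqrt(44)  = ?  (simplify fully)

3*sqrt(396) = 18*sqrt(11); 3*sqrt(11) = 3*sqrt(11); sqrt(44) = 2*sqrt(11)
Combine: (-18 + 3 + 2)·sqrt(11) = -13*sqrt(11)

-13*sqrt(11)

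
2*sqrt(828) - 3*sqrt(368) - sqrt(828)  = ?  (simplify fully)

-6*sqrt(23)

2*sqrt(828) = 12*sqrt(23); 3*sqrt(368) = 12*sqrt(23); sqrt(828) = 6*sqrt(23)
Combine: (12 - 12 - 6)·sqrt(23) = -6*sqrt(23)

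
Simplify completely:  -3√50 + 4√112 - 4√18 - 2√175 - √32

-31*√2 + 6*√7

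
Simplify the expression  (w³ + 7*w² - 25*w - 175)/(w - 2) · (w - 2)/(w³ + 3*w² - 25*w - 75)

Factor: w³ + 7*w² - 25*w - 175 = (w + 7)·(w + 5)·(w - 5);  w³ + 3*w² - 25*w - 75 = (w - 5)·(w + 3)·(w + 5)
Cancel the common factors (w - 2), (w + 5), (w - 5).

(w + 7)/(w + 3)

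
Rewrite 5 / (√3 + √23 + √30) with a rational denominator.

Group as (√3 + √30) + √23; multiply by (√3 + √30) - √23, then rationalise the remaining surd.

(-3*√230 - 2*√30 + 5*√23 + 25*√3)/26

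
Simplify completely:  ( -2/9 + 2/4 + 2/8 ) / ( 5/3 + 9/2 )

19/222

Numerator: -2/9 + 2/4 + 2/8 = 19/36
Denominator: 5/3 + 9/2 = 37/6
Divide: (19/36) · (6/37) = 19/222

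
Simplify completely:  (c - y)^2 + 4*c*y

Expand the square and combine the 4*c*y term.

(c + y)^2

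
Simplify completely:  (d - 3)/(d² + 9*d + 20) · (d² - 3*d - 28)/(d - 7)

(d - 3)/(d + 5)

Factor: d² + 9*d + 20 = (d + 4)·(d + 5);  d² - 3*d - 28 = (d + 4)·(d - 7)
Cancel the common factors (d - 7), (d + 4).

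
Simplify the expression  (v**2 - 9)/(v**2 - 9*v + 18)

(v + 3)/(v - 6)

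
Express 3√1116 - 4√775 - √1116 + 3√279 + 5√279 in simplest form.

3√1116 = 18*√31; 4√775 = 20*√31; √1116 = 6*√31; 3√279 = 9*√31; 5√279 = 15*√31
Combine: (18 - 20 - 6 + 9 + 15)·√31 = 16*√31

16*√31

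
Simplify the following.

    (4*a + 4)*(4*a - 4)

Difference of squares with P = 4*a, Q = 4.

16*a^2 - 16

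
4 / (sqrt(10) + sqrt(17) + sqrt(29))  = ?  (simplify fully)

(-2*sqrt(4930) - 2*sqrt(29) + 22*sqrt(17) + 36*sqrt(10))/169

Group as (sqrt(10) + sqrt(29)) + sqrt(17); multiply by (sqrt(10) + sqrt(29)) - sqrt(17), then rationalise the remaining surd.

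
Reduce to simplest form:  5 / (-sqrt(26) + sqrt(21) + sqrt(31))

(-65*sqrt(26) + 40*sqrt(31) + 90*sqrt(21) + 5*sqrt(16926))/964

Group as (sqrt(21) + sqrt(31)) - sqrt(26); multiply by (sqrt(21) + sqrt(31)) + sqrt(26), then rationalise the remaining surd.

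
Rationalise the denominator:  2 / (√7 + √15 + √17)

(-4*√1785 + 10*√17 + 18*√15 + 50*√7)/395

Group as (√7 + √15) + √17; multiply by (√7 + √15) - √17, then rationalise the remaining surd.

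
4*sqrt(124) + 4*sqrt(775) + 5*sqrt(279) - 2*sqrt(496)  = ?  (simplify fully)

4*sqrt(124) = 8*sqrt(31); 4*sqrt(775) = 20*sqrt(31); 5*sqrt(279) = 15*sqrt(31); 2*sqrt(496) = 8*sqrt(31)
Combine: (8 + 20 + 15 - 8)·sqrt(31) = 35*sqrt(31)

35*sqrt(31)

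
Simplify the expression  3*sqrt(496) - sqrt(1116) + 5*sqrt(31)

3*sqrt(496) = 12*sqrt(31); sqrt(1116) = 6*sqrt(31); 5*sqrt(31) = 5*sqrt(31)
Combine: (12 - 6 + 5)·sqrt(31) = 11*sqrt(31)

11*sqrt(31)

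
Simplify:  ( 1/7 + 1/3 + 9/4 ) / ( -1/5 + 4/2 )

1145/756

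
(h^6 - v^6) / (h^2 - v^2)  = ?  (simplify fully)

Factor h^6 - v^6 and cancel (h^2 - v^2).

h^4 + h^2*v^2 + v^4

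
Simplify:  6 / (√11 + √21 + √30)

(-9*√770 + 3*√30 + 30*√21 + 60*√11)/230

Group as (√21 + √30) + √11; multiply by (√21 + √30) - √11, then rationalise the remaining surd.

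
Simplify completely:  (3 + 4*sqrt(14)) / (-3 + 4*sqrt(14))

(24*sqrt(14) + 233)/215

Multiply numerator and denominator by -4*sqrt(14) - 3.
Denominator becomes -215; numerator becomes -233 - 24*sqrt(14).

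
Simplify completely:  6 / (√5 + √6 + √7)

Group as (√5 + √7) + √6; multiply by (√5 + √7) - √6, then rationalise the remaining surd.

(-3*√210 + 6*√7 + 9*√6 + 12*√5)/26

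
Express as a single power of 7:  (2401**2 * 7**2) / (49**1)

2401**2 = 7**8; 7**2 = 7**2; 49**1 = 7**2
Combine exponents: 7**8

7**8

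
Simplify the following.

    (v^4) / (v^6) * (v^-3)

v^(-5)

Quotient: (v^-2)
Multiply by (v^-3): add exponents.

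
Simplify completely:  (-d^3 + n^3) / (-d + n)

d^2 + d*n + n^2

n^3 - d^3 = (-d + n)(d^2 + d*n + n^2).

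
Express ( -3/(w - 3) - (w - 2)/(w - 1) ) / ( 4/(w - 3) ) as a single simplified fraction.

Numerator: -3/(w - 3) - (w - 2)/(w - 1) = (-w**2 + 2*w - 3)/(w**2 - 4*w + 3)
Denominator: 4/(w - 3) = 4/(w - 3)
Divide: ((-w**2 + 2*w - 3)/(w**2 - 4*w + 3)) · (w/4 - 3/4) = (-w**2 + 2*w - 3)/(4*w - 4)

(-w**2 + 2*w - 3)/(4*w - 4)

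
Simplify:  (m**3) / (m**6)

Quotient: (m**-3)

m**(-3)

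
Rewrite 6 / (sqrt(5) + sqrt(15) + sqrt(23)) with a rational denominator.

(-20*sqrt(69) - 6*sqrt(23) + 26*sqrt(15) + 66*sqrt(5))/97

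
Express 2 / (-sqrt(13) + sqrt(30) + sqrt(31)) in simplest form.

Group as (sqrt(30) + sqrt(31)) - sqrt(13); multiply by (sqrt(30) + sqrt(31)) + sqrt(13), then rationalise the remaining surd.

(-24*sqrt(13) + 6*sqrt(31) + 7*sqrt(30) + sqrt(12090))/354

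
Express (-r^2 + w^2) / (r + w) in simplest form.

-r + w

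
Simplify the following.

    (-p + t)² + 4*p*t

(p + t)²

After expansion: p² + 2*p*t + t² — a perfect-square trinomial.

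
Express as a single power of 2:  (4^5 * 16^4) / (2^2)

2^24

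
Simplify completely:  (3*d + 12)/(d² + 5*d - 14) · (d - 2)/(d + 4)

3/(d + 7)

Factor: 3*d + 12 = 3·(d + 4);  d² + 5*d - 14 = (d - 2)·(d + 7)
Cancel the common factors (d - 2), (d + 4).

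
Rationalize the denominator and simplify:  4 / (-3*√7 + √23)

Multiply numerator and denominator by √23 + 3*√7.
Denominator becomes -40; numerator becomes 4*√23 + 12*√7.

(-3*√7 - √23)/10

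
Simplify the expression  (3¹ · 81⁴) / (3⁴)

3^13

3¹ = 3^1; 81⁴ = 3^16; 3⁴ = 3^4
Combine exponents: 3^13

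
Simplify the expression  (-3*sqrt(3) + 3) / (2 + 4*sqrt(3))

(-21 + 9*sqrt(3))/22

Multiply numerator and denominator by -4*sqrt(3) + 2.
Denominator becomes -44; numerator becomes -18*sqrt(3) + 42.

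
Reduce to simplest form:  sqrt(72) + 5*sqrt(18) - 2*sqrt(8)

17*sqrt(2)

sqrt(72) = 6*sqrt(2); 5*sqrt(18) = 15*sqrt(2); 2*sqrt(8) = 4*sqrt(2)
Combine: (6 + 15 - 4)·sqrt(2) = 17*sqrt(2)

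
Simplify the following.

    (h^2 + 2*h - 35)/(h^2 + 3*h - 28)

Factor: h^2 + 2*h - 35 = (h - 5)*(h + 7);  h^2 + 3*h - 28 = (h + 7)*(h - 4)
Cancel the common factor (h + 7).

(h - 5)/(h - 4)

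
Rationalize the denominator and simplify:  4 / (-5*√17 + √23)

(-10*√17 - 2*√23)/201

Multiply numerator and denominator by √23 + 5*√17.
Denominator becomes -402; numerator becomes 4*√23 + 20*√17.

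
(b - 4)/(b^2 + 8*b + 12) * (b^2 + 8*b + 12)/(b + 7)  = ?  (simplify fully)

(b - 4)/(b + 7)

Factor: b^2 + 8*b + 12 = (b + 6)*(b + 2);  b^2 + 8*b + 12 = (b + 2)*(b + 6)
Cancel the common factors (b + 6), (b + 2).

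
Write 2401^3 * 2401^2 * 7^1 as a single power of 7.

7^21

2401^3 = 7^12; 2401^2 = 7^8; 7^1 = 7^1
Combine exponents: 7^21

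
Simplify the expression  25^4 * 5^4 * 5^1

25^4 = 5^8; 5^4 = 5^4; 5^1 = 5^1
Combine exponents: 5^13

5^13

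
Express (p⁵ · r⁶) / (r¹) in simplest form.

Quotient: p⁵ · r⁵

p⁵*r⁵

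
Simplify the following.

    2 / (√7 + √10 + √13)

(-√910 + 2*√13 + 5*√10 + 8*√7)/66

Group as (√10 + √13) + √7; multiply by (√10 + √13) - √7, then rationalise the remaining surd.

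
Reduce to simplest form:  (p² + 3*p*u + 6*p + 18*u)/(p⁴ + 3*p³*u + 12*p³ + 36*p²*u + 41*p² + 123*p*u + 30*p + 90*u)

Factor: p² + 3*p*u + 6*p + 18*u = (p + 3*u)·(p + 6);  p⁴ + 3*p³*u + 12*p³ + 36*p²*u + 41*p² + 123*p*u + 30*p + 90*u = (p + 6)·(p + 1)·(p + 5)·(p + 3*u)
Cancel the common factors (p + 6), (p + 3*u).

1/(p² + 6*p + 5)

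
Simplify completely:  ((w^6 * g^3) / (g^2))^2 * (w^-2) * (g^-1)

Inside the bracket: w^6 * g^1
Raise to the power 2: w^12 * g^2
Multiply by (w^-2) * (g^-1): add exponents.

g*w^10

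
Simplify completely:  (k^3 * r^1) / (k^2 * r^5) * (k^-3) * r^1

1/(k^2*r^3)

Quotient: k^1 * (r^-4)
Multiply by (k^-3) * r^1: add exponents.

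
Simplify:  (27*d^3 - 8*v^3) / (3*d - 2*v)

9*d^2 + 6*d*v + 4*v^2

Apply the difference-of-cubes factorisation and cancel (3*d - 2*v).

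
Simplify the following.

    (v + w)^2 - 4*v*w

(v - w)^2

Expanding gives v^2 - 2*v*w + w^2, a perfect square.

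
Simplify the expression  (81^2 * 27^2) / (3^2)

3^12

81^2 = 3^8; 27^2 = 3^6; 3^2 = 3^2
Combine exponents: 3^12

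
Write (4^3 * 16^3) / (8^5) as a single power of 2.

4^3 = 2^6; 16^3 = 2^12; 8^5 = 2^15
Combine exponents: 2^3

2^3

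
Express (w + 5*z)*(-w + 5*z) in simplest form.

-w^2 + 25*z^2

Difference of squares with P = 5*z, Q = w.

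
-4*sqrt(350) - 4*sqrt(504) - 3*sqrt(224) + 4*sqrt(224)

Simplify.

-40*sqrt(14)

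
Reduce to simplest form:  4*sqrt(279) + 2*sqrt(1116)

24*sqrt(31)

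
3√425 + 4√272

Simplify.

3√425 = 15*√17; 4√272 = 16*√17
Combine: (15 + 16)·√17 = 31*√17

31*√17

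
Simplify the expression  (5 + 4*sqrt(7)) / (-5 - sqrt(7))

Multiply numerator and denominator by -5 + sqrt(7).
Denominator becomes 18; numerator becomes -15*sqrt(7) + 3.

(-5*sqrt(7) + 1)/6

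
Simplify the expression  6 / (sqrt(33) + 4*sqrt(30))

(-2*sqrt(33) + 8*sqrt(30))/149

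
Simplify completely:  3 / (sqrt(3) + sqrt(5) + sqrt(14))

(-sqrt(210) - 3*sqrt(14) + 6*sqrt(5) + 8*sqrt(3))/4

Group as (sqrt(3) + sqrt(14)) + sqrt(5); multiply by (sqrt(3) + sqrt(14)) - sqrt(5), then rationalise the remaining surd.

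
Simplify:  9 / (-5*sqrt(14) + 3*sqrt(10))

(-45*sqrt(14) - 27*sqrt(10))/260

Multiply numerator and denominator by 3*sqrt(10) + 5*sqrt(14).
Denominator becomes -260; numerator becomes 27*sqrt(10) + 45*sqrt(14).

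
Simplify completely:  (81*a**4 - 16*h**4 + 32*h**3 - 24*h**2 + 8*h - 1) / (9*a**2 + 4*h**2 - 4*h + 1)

9*a**2 - 4*h**2 + 4*h - 1

Factor (3*a)**4 - (2*h - 1)**4 and cancel (9*a**2 + (2*h - 1)**2).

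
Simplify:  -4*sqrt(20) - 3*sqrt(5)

4*sqrt(20) = 8*sqrt(5); 3*sqrt(5) = 3*sqrt(5)
Combine: (-8 - 3)·sqrt(5) = -11*sqrt(5)

-11*sqrt(5)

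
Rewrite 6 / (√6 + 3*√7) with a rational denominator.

Multiply numerator and denominator by -√6 + 3*√7.
Denominator becomes 57; numerator becomes -6*√6 + 18*√7.

(-2*√6 + 6*√7)/19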